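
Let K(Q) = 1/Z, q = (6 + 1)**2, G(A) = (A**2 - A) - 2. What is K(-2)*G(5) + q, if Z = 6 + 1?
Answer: 361/7 ≈ 51.571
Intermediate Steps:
G(A) = -2 + A**2 - A
q = 49 (q = 7**2 = 49)
Z = 7
K(Q) = 1/7
K(-2)*G(5) + q = (-2 + 5**2 - 1*5)/7 + 49 = (-2 + 25 - 5)/7 + 49 = (1/7)*18 + 49 = 18/7 + 49 = 361/7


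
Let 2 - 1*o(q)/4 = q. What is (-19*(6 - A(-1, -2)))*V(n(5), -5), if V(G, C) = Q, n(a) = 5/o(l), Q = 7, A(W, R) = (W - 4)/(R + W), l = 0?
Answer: -1729/3 ≈ -576.33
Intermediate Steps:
o(q) = 8 - 4*q
A(W, R) = (-4 + W)/(R + W)
n(a) = 5/8 (n(a) = 5/(8 - 4*0) = 5/(8 + 0) = 5/8)
V(G, C) = 7
(-19*(6 - A(-1, -2)))*V(n(5), -5) = -19*(6 - (-4 - 1)/(-2 - 1))*7 = -19*(6 - (-5)/(-3))*7 = -19*(6 - (-1)*(-5)/3)*7 = -19*(6 - 1*5/3)*7 = -19*(6 - 5/3)*7 = -19*13/3*7 = -247/3*7 = -1729/3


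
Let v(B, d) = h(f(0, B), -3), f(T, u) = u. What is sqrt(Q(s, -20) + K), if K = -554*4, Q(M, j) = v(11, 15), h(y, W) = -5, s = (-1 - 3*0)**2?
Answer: I*sqrt(2221) ≈ 47.128*I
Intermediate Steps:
s = 1 (s = (-1 + 0)**2 = (-1)**2 = 1)
v(B, d) = -5
Q(M, j) = -5
K = -2216
sqrt(Q(s, -20) + K) = sqrt(-5 - 2216) = sqrt(-2221) = I*sqrt(2221)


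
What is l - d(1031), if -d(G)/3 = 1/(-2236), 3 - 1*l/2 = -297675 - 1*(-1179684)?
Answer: -3944330835/2236 ≈ -1.7640e+6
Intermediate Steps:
l = -1764012 (l = 6 - 2*(-297675 - 1*(-1179684)) = 6 - 2*(-297675 + 1179684) = 6 - 2*882009 = 6 - 1764018 = -1764012)
d(G) = 3/2236 (d(G) = -3/(-2236) = -3*(-1/2236) = 3/2236)
l - d(1031) = -1764012 - 1*3/2236 = -1764012 - 3/2236 = -3944330835/2236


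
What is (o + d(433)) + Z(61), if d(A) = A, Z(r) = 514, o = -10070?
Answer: -9123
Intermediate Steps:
(o + d(433)) + Z(61) = (-10070 + 433) + 514 = -9637 + 514 = -9123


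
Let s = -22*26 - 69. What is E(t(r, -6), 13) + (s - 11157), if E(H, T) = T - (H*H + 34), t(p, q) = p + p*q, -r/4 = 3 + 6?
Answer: -44219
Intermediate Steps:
r = -36 (r = -4*(3 + 6) = -4*9 = -36)
s = -641 (s = -572 - 69 = -641)
E(H, T) = -34 + T - H² (E(H, T) = T - (H² + 34) = T - (34 + H²) = T + (-34 - H²) = -34 + T - H²)
E(t(r, -6), 13) + (s - 11157) = (-34 + 13 - (-36*(1 - 6))²) + (-641 - 11157) = (-34 + 13 - (-36*(-5))²) - 11798 = (-34 + 13 - 1*180²) - 11798 = (-34 + 13 - 1*32400) - 11798 = (-34 + 13 - 32400) - 11798 = -32421 - 11798 = -44219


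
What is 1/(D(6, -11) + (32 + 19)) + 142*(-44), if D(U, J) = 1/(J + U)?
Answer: -1586987/254 ≈ -6248.0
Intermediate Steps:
1/(D(6, -11) + (32 + 19)) + 142*(-44) = 1/(1/(-11 + 6) + (32 + 19)) + 142*(-44) = 1/(1/(-5) + 51) - 6248 = 1/(-⅕ + 51) - 6248 = 1/(254/5) - 6248 = 5/254 - 6248 = -1586987/254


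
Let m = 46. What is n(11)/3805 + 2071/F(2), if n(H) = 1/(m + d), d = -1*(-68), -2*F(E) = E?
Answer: -898337669/433770 ≈ -2071.0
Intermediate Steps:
F(E) = -E/2
d = 68
n(H) = 1/114 (n(H) = 1/(46 + 68) = 1/114)
n(11)/3805 + 2071/F(2) = (1/114)/3805 + 2071/((-½*2)) = (1/114)*(1/3805) + 2071/(-1) = 1/433770 + 2071*(-1) = 1/433770 - 2071 = -898337669/433770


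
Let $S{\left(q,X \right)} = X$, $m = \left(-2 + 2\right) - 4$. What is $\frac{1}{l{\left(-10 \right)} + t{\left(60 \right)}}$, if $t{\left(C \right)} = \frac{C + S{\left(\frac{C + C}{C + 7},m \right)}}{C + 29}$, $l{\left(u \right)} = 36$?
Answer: $\frac{89}{3260} \approx 0.027301$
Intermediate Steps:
$m = -4$ ($m = 0 - 4 = -4$)
$t{\left(C \right)} = \frac{-4 + C}{29 + C}$ ($t{\left(C \right)} = \frac{C - 4}{C + 29} = \frac{-4 + C}{29 + C}$)
$\frac{1}{l{\left(-10 \right)} + t{\left(60 \right)}} = \frac{1}{36 + \frac{-4 + 60}{29 + 60}} = \frac{1}{36 + \frac{1}{89} \cdot 56} = \frac{1}{36 + \frac{56}{89}} = \frac{1}{\frac{3260}{89}} = \frac{89}{3260}$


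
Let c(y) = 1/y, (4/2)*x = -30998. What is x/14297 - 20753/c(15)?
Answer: -4450600114/14297 ≈ -3.1130e+5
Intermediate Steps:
x = -15499 (x = (½)*(-30998) = -15499)
x/14297 - 20753/c(15) = -15499/14297 - 20753/(1/15) = -15499*1/14297 - 20753/1/15 = -15499/14297 - 20753*15 = -15499/14297 - 311295 = -4450600114/14297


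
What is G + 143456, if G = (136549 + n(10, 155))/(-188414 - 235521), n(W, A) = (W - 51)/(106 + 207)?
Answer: 19035371319884/132691655 ≈ 1.4346e+5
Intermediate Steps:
n(W, A) = -51/313 + W/313 (n(W, A) = (-51 + W)/313 = (-51 + W)*(1/313) = -51/313 + W/313)
G = -42739796/132691655 (G = (136549 + (-51/313 + (1/313)*10))/(-188414 - 235521) = (136549 + (-51/313 + 10/313))/(-423935) = (136549 - 41/313)*(-1/423935) = (42739796/313)*(-1/423935) = -42739796/132691655 ≈ -0.32210)
G + 143456 = -42739796/132691655 + 143456 = 19035371319884/132691655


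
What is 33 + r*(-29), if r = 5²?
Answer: -692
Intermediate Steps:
r = 25
33 + r*(-29) = 33 + 25*(-29) = 33 - 725 = -692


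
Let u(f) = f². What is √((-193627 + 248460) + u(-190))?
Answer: √90933 ≈ 301.55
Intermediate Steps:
√((-193627 + 248460) + u(-190)) = √((-193627 + 248460) + (-190)²) = √(54833 + 36100) = √90933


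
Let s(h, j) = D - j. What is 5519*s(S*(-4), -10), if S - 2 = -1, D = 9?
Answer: 104861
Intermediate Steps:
S = 1 (S = 2 - 1 = 1)
s(h, j) = 9 - j
5519*s(S*(-4), -10) = 5519*(9 - 1*(-10)) = 5519*(9 + 10) = 5519*19 = 104861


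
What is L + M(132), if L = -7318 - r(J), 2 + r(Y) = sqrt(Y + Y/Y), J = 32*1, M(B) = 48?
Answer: -7268 - sqrt(33) ≈ -7273.7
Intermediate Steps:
J = 32
r(Y) = -2 + sqrt(1 + Y) (r(Y) = -2 + sqrt(Y + Y/Y) = -2 + sqrt(Y + 1) = -2 + sqrt(1 + Y))
L = -7316 - sqrt(33) (L = -7318 - (-2 + sqrt(1 + 32)) = -7318 - (-2 + sqrt(33)) = -7318 + (2 - sqrt(33)) = -7316 - sqrt(33) ≈ -7321.7)
L + M(132) = (-7316 - sqrt(33)) + 48 = -7268 - sqrt(33)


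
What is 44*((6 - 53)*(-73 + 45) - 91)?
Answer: 53900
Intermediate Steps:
44*((6 - 53)*(-73 + 45) - 91) = 44*(-47*(-28) - 91) = 44*(1316 - 91) = 44*1225 = 53900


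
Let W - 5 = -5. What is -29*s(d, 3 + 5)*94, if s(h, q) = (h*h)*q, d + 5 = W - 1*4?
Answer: -1766448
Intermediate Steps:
W = 0 (W = 5 - 5 = 0)
d = -9 (d = -5 + (0 - 1*4) = -5 + (0 - 4) = -5 - 4 = -9)
s(h, q) = q*h² (s(h, q) = h²*q = q*h²)
-29*s(d, 3 + 5)*94 = -29*(3 + 5)*(-9)²*94 = -232*81*94 = -29*648*94 = -18792*94 = -1766448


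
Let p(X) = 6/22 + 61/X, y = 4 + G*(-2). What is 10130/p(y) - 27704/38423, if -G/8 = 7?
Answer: 496622856864/39153037 ≈ 12684.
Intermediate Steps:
G = -56 (G = -8*7 = -56)
y = 116 (y = 4 - 56*(-2) = 4 + 112 = 116)
p(X) = 3/11 + 61/X (p(X) = 6*(1/22) + 61/X = 3/11 + 61/X)
10130/p(y) - 27704/38423 = 10130/(3/11 + 61/116) - 27704/38423 = 10130/(1019/1276) - 27704/38423 = 10130*(1276/1019) - 27704/38423 = 12925880/1019 - 27704/38423 = 496622856864/39153037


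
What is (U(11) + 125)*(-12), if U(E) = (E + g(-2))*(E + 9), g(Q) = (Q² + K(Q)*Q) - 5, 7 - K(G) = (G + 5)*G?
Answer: 2340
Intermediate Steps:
K(G) = 7 - G*(5 + G) (K(G) = 7 - (G + 5)*G = 7 - (5 + G)*G = 7 - G*(5 + G))
g(Q) = -5 + Q² + Q*(7 - Q² - 5*Q) (g(Q) = (Q² + (7 - Q² - 5*Q)*Q) - 5 = (Q² + Q*(7 - Q² - 5*Q)) - 5 = -5 + Q² + Q*(7 - Q² - 5*Q))
U(E) = (-27 + E)*(9 + E) (U(E) = (E + (-5 - 1*(-2)³ - 4*(-2)² + 7*(-2)))*(E + 9) = (E + (-5 - 1*(-8) - 4*4 - 14))*(9 + E) = (E + (-5 + 8 - 16 - 14))*(9 + E) = (E - 27)*(9 + E) = (-27 + E)*(9 + E))
(U(11) + 125)*(-12) = ((-243 + 11² - 18*11) + 125)*(-12) = ((-243 + 121 - 198) + 125)*(-12) = (-320 + 125)*(-12) = -195*(-12) = 2340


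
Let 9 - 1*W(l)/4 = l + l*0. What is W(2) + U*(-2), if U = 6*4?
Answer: -20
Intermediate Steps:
W(l) = 36 - 4*l (W(l) = 36 - 4*(l + l*0) = 36 - 4*(l + 0) = 36 - 4*l)
U = 24
W(2) + U*(-2) = (36 - 4*2) + 24*(-2) = (36 - 8) - 48 = 28 - 48 = -20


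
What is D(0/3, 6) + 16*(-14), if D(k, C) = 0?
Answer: -224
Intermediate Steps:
D(0/3, 6) + 16*(-14) = 0 + 16*(-14) = 0 - 224 = -224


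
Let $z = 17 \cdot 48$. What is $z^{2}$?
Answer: $665856$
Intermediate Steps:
$z = 816$
$z^{2} = 816^{2} = 665856$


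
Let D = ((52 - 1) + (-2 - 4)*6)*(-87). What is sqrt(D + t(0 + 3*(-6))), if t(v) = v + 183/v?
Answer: I*sqrt(47994)/6 ≈ 36.513*I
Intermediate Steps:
D = -1305 (D = (51 - 6*6)*(-87) = (51 - 36)*(-87) = 15*(-87) = -1305)
sqrt(D + t(0 + 3*(-6))) = sqrt(-1305 + ((0 + 3*(-6)) + 183/(0 + 3*(-6)))) = sqrt(-1305 + ((0 - 18) + 183/(0 - 18))) = sqrt(-1305 + (-18 + 183/(-18))) = sqrt(-1305 + (-18 + 183*(-1/18))) = sqrt(-1305 + (-18 - 61/6)) = sqrt(-1305 - 169/6) = sqrt(-7999/6) = I*sqrt(47994)/6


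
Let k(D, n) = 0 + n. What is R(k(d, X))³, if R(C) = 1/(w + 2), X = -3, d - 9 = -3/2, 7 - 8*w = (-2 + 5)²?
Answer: 64/343 ≈ 0.18659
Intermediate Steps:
w = -¼ (w = 7/8 - (-2 + 5)²/8 = 7/8 - ⅛*3² = 7/8 - ⅛*9 = 7/8 - 9/8 = -¼ ≈ -0.25000)
d = 15/2 (d = 9 - 3/2 = 15/2 ≈ 7.5000)
k(D, n) = n
R(C) = 4/7 (R(C) = 1/(-¼ + 2) = 1/(7/4) = 4/7)
R(k(d, X))³ = (4/7)³ = 64/343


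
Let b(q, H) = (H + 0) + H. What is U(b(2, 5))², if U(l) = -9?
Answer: 81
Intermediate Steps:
b(q, H) = 2*H (b(q, H) = H + H = 2*H)
U(b(2, 5))² = (-9)² = 81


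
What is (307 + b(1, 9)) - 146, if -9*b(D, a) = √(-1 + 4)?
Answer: 161 - √3/9 ≈ 160.81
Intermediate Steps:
b(D, a) = -√3/9 (b(D, a) = -√(-1 + 4)/9 = -√3/9)
(307 + b(1, 9)) - 146 = (307 - √3/9) - 146 = 161 - √3/9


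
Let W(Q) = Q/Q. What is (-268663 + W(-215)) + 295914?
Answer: 27252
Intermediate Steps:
W(Q) = 1
(-268663 + W(-215)) + 295914 = (-268663 + 1) + 295914 = -268662 + 295914 = 27252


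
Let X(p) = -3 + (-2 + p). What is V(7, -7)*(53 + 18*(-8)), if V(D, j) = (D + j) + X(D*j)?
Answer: 4914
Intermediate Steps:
X(p) = -5 + p
V(D, j) = -5 + D + j + D*j (V(D, j) = (D + j) + (-5 + D*j) = -5 + D + j + D*j)
V(7, -7)*(53 + 18*(-8)) = (-5 + 7 - 7 + 7*(-7))*(53 + 18*(-8)) = (-5 + 7 - 7 - 49)*(53 - 144) = -54*(-91) = 4914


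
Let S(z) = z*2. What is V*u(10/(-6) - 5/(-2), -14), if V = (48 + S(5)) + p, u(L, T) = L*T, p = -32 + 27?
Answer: -1855/3 ≈ -618.33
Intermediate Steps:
S(z) = 2*z
p = -5
V = 53 (V = (48 + 2*5) - 5 = (48 + 10) - 5 = 58 - 5 = 53)
V*u(10/(-6) - 5/(-2), -14) = 53*((10/(-6) - 5/(-2))*(-14)) = 53*((10*(-⅙) - 5*(-½))*(-14)) = 53*((-5/3 + 5/2)*(-14)) = 53*((⅚)*(-14)) = 53*(-35/3) = -1855/3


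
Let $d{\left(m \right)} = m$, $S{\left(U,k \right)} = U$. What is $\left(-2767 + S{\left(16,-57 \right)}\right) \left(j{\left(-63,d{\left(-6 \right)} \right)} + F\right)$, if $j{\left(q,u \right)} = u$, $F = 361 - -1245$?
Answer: $-4401600$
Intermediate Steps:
$F = 1606$ ($F = 361 + 1245 = 1606$)
$\left(-2767 + S{\left(16,-57 \right)}\right) \left(j{\left(-63,d{\left(-6 \right)} \right)} + F\right) = \left(-2767 + 16\right) \left(-6 + 1606\right) = \left(-2751\right) 1600 = -4401600$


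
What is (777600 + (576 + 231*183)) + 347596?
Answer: 1168045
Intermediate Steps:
(777600 + (576 + 231*183)) + 347596 = (777600 + (576 + 42273)) + 347596 = (777600 + 42849) + 347596 = 820449 + 347596 = 1168045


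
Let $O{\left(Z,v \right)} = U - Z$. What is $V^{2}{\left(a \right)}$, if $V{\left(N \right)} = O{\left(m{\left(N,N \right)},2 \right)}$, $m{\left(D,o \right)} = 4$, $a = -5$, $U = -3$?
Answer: $49$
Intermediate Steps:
$O{\left(Z,v \right)} = -3 - Z$
$V{\left(N \right)} = -7$ ($V{\left(N \right)} = -3 - 4 = -7$)
$V^{2}{\left(a \right)} = \left(-7\right)^{2} = 49$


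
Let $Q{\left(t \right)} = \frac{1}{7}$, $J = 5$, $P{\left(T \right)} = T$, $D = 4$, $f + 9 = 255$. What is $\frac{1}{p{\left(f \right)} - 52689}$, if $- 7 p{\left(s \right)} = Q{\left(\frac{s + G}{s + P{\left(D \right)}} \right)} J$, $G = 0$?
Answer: $- \frac{49}{2581766} \approx -1.8979 \cdot 10^{-5}$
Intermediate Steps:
$f = 246$ ($f = -9 + 255 = 246$)
$Q{\left(t \right)} = \frac{1}{7}$
$p{\left(s \right)} = - \frac{5}{49}$ ($p{\left(s \right)} = - \frac{\frac{1}{7} \cdot 5}{7} = \left(- \frac{1}{7}\right) \frac{5}{7} = - \frac{5}{49}$)
$\frac{1}{p{\left(f \right)} - 52689} = \frac{1}{- \frac{5}{49} - 52689} = \frac{1}{- \frac{2581766}{49}} = - \frac{49}{2581766}$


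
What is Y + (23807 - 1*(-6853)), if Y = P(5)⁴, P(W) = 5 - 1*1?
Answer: 30916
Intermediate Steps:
P(W) = 4 (P(W) = 5 - 1 = 4)
Y = 256 (Y = 4⁴ = 256)
Y + (23807 - 1*(-6853)) = 256 + (23807 - 1*(-6853)) = 256 + (23807 + 6853) = 256 + 30660 = 30916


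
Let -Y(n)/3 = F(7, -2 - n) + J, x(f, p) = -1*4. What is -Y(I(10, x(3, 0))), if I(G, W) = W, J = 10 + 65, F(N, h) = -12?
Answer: 189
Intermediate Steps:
x(f, p) = -4
J = 75
Y(n) = -189 (Y(n) = -3*(-12 + 75) = -3*63 = -189)
-Y(I(10, x(3, 0))) = -1*(-189) = 189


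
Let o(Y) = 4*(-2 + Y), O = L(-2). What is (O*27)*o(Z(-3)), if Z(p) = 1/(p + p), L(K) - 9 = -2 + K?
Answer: -1170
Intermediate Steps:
L(K) = 7 + K (L(K) = 9 + (-2 + K) = 7 + K)
O = 5 (O = 7 - 2 = 5)
Z(p) = 1/(2*p)
o(Y) = -8 + 4*Y
(O*27)*o(Z(-3)) = (5*27)*(-8 + 4*((½)/(-3))) = 135*(-8 + 4*((½)*(-⅓))) = 135*(-8 + 4*(-⅙)) = 135*(-8 - ⅔) = 135*(-26/3) = -1170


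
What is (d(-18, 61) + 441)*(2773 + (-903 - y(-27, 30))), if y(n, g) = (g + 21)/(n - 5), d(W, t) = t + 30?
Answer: 7965503/8 ≈ 9.9569e+5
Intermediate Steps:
d(W, t) = 30 + t
y(n, g) = (21 + g)/(-5 + n)
(d(-18, 61) + 441)*(2773 + (-903 - y(-27, 30))) = ((30 + 61) + 441)*(2773 + (-903 - (21 + 30)/(-5 - 27))) = (91 + 441)*(2773 + (-903 - 51/(-32))) = 532*(2773 + (-903 - (-1)*51/32)) = 532*(2773 + (-903 - 1*(-51/32))) = 532*(2773 + (-903 + 51/32)) = 532*(2773 - 28845/32) = 532*(59891/32) = 7965503/8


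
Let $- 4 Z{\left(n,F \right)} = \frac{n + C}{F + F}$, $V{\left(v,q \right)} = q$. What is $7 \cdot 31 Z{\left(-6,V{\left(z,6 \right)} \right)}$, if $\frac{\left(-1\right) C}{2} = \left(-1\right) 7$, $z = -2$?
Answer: $- \frac{217}{6} \approx -36.167$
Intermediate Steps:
$C = 14$ ($C = - 2 \left(\left(-1\right) 7\right) = \left(-2\right) \left(-7\right) = 14$)
$Z{\left(n,F \right)} = - \frac{14 + n}{8 F}$ ($Z{\left(n,F \right)} = - \frac{\left(n + 14\right) \frac{1}{F + F}}{4} = - \frac{\left(14 + n\right) \frac{1}{2 F}}{4} = - \frac{\frac{1}{2} \frac{1}{F} \left(14 + n\right)}{4} = - \frac{14 + n}{8 F}$)
$7 \cdot 31 Z{\left(-6,V{\left(z,6 \right)} \right)} = 7 \cdot 31 \frac{-14 - -6}{8 \cdot 6} = 217 \cdot \frac{1}{8} \cdot \frac{1}{6} \left(-14 + 6\right) = 217 \cdot \frac{1}{8} \cdot \frac{1}{6} \left(-8\right) = 217 \left(- \frac{1}{6}\right) = - \frac{217}{6}$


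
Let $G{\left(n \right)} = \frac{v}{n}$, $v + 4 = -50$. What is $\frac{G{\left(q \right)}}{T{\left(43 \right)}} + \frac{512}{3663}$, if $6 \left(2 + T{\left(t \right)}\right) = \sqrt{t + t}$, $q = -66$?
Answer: $- \frac{93044}{106227} - \frac{27 \sqrt{86}}{319} \approx -1.6608$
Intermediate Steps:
$v = -54$ ($v = -4 - 50 = -54$)
$T{\left(t \right)} = -2 + \frac{\sqrt{2} \sqrt{t}}{6}$ ($T{\left(t \right)} = -2 + \frac{\sqrt{t + t}}{6} = -2 + \frac{\sqrt{2 t}}{6} = -2 + \frac{\sqrt{2} \sqrt{t}}{6}$)
$G{\left(n \right)} = - \frac{54}{n}$
$\frac{G{\left(q \right)}}{T{\left(43 \right)}} + \frac{512}{3663} = \frac{\left(-54\right) \frac{1}{-66}}{-2 + \frac{\sqrt{2} \sqrt{43}}{6}} + \frac{512}{3663} = \frac{\left(-54\right) \left(- \frac{1}{66}\right)}{-2 + \frac{\sqrt{86}}{6}} + 512 \cdot \frac{1}{3663} = \frac{9}{11 \left(-2 + \frac{\sqrt{86}}{6}\right)} + \frac{512}{3663} = \frac{512}{3663} + \frac{9}{11 \left(-2 + \frac{\sqrt{86}}{6}\right)}$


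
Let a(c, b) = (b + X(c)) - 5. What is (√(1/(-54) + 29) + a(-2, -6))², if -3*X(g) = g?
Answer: (186 - √9390)²/324 ≈ 24.501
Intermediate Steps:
X(g) = -g/3
a(c, b) = -5 + b - c/3 (a(c, b) = (b - c/3) - 5 = -5 + b - c/3)
(√(1/(-54) + 29) + a(-2, -6))² = (√(1/(-54) + 29) + (-5 - 6 - ⅓*(-2)))² = (√(-1/54 + 29) + (-5 - 6 + ⅔))² = (√(1565/54) - 31/3)² = (√9390/18 - 31/3)² = (-31/3 + √9390/18)²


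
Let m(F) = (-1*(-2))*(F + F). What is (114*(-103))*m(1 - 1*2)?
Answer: 46968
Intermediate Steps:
m(F) = 4*F (m(F) = 2*(2*F) = 4*F)
(114*(-103))*m(1 - 1*2) = (114*(-103))*(4*(1 - 1*2)) = -46968*(1 - 2) = -46968*(-1) = -11742*(-4) = 46968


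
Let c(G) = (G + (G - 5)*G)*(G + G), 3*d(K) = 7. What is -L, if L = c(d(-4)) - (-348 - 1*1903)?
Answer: -60287/27 ≈ -2232.9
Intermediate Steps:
d(K) = 7/3 (d(K) = (⅓)*7 = 7/3)
c(G) = 2*G*(G + G*(-5 + G)) (c(G) = (G + (-5 + G)*G)*(2*G) = (G + G*(-5 + G))*(2*G) = 2*G*(G + G*(-5 + G)))
L = 60287/27 (L = 2*(7/3)²*(-4 + 7/3) - (-348 - 1*1903) = 2*(49/9)*(-5/3) - (-348 - 1903) = -490/27 - 1*(-2251) = -490/27 + 2251 = 60287/27 ≈ 2232.9)
-L = -1*60287/27 = -60287/27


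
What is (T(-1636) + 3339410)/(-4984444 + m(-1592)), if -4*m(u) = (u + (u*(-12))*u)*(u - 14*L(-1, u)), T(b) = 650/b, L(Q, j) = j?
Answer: 910545685/42907659225976 ≈ 2.1221e-5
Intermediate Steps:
m(u) = 13*u*(u - 12*u²)/4 (m(u) = -(u + (u*(-12))*u)*(u - 14*u)/4 = -(u + (-12*u)*u)*(-13*u)/4 = -(u - 12*u²)*(-13*u)/4 = -(-13)*u*(u - 12*u²)/4 = 13*u*(u - 12*u²)/4)
(T(-1636) + 3339410)/(-4984444 + m(-1592)) = (650/(-1636) + 3339410)/(-4984444 + (-1592)²*(13/4 - 39*(-1592))) = (650*(-1/1636) + 3339410)/(-4984444 + 2534464*(13/4 + 62088)) = (-325/818 + 3339410)/(-4984444 + 2534464*(248365/4)) = 2731637055/(818*(-4984444 + 157368037840)) = (2731637055/818)/157363053396 = (2731637055/818)*(1/157363053396) = 910545685/42907659225976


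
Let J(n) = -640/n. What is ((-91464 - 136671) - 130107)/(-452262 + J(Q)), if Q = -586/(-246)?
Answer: 17494151/22098581 ≈ 0.79164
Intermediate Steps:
Q = 293/123 (Q = -586*(-1/246) = 293/123 ≈ 2.3821)
((-91464 - 136671) - 130107)/(-452262 + J(Q)) = ((-91464 - 136671) - 130107)/(-452262 - 640/293/123) = (-228135 - 130107)/(-452262 - 640*123/293) = -358242/(-452262 - 78720/293) = -358242/(-132591486/293) = -358242*(-293/132591486) = 17494151/22098581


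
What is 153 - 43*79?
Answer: -3244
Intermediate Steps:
153 - 43*79 = 153 - 3397 = -3244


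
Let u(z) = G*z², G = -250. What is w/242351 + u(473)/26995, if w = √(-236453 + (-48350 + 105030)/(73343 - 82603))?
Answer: -11186450/5399 + I*√50689505299/112208513 ≈ -2071.9 + 0.0020065*I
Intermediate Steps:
u(z) = -250*z²
w = I*√50689505299/463 (w = √(-236453 + 56680/(-9260)) = √(-236453 + 56680*(-1/9260)) = √(-236453 - 2834/463) = √(-109480573/463) = I*√50689505299/463 ≈ 486.27*I)
w/242351 + u(473)/26995 = (I*√50689505299/463)/242351 - 250*473²/26995 = (I*√50689505299/463)*(1/242351) - 250*223729*(1/26995) = I*√50689505299/112208513 - 55932250*1/26995 = I*√50689505299/112208513 - 11186450/5399 = -11186450/5399 + I*√50689505299/112208513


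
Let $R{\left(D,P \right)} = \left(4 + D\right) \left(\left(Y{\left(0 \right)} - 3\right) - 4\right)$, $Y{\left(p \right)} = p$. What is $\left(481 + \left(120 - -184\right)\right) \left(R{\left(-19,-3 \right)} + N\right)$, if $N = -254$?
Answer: $-116965$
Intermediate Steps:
$R{\left(D,P \right)} = -28 - 7 D$ ($R{\left(D,P \right)} = \left(4 + D\right) \left(\left(0 - 3\right) - 4\right) = \left(4 + D\right) \left(-3 - 4\right) = \left(4 + D\right) \left(-7\right) = -28 - 7 D$)
$\left(481 + \left(120 - -184\right)\right) \left(R{\left(-19,-3 \right)} + N\right) = \left(481 + \left(120 - -184\right)\right) \left(\left(-28 - -133\right) - 254\right) = \left(481 + \left(120 + 184\right)\right) \left(\left(-28 + 133\right) - 254\right) = \left(481 + 304\right) \left(105 - 254\right) = 785 \left(-149\right) = -116965$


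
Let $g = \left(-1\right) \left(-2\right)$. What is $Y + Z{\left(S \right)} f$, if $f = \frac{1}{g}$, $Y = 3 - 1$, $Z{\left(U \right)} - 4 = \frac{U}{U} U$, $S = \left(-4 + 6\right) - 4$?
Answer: $3$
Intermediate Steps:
$S = -2$ ($S = 2 - 4 = -2$)
$Z{\left(U \right)} = 4 + U$ ($Z{\left(U \right)} = 4 + \frac{U}{U} U = 4 + 1 U = 4 + U$)
$g = 2$
$Y = 2$
$f = \frac{1}{2} \approx 0.5$
$Y + Z{\left(S \right)} f = 2 + \left(4 - 2\right) \frac{1}{2} = 2 + 2 \cdot \frac{1}{2} = 2 + 1 = 3$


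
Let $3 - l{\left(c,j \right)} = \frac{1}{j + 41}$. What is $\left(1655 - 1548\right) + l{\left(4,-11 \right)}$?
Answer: $\frac{3299}{30} \approx 109.97$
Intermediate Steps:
$l{\left(c,j \right)} = 3 - \frac{1}{41 + j}$ ($l{\left(c,j \right)} = 3 - \frac{1}{j + 41} = 3 - \frac{1}{41 + j}$)
$\left(1655 - 1548\right) + l{\left(4,-11 \right)} = \left(1655 - 1548\right) + \frac{122 + 3 \left(-11\right)}{41 - 11} = 107 + \frac{122 - 33}{30} = 107 + \frac{1}{30} \cdot 89 = 107 + \frac{89}{30} = \frac{3299}{30}$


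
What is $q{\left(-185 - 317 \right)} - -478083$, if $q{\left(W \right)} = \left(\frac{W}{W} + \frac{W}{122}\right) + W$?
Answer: $\frac{29132251}{61} \approx 4.7758 \cdot 10^{5}$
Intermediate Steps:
$q{\left(W \right)} = 1 + \frac{123 W}{122}$ ($q{\left(W \right)} = \left(1 + W \frac{1}{122}\right) + W = \left(1 + \frac{W}{122}\right) + W = 1 + \frac{123 W}{122}$)
$q{\left(-185 - 317 \right)} - -478083 = \left(1 + \frac{123 \left(-185 - 317\right)}{122}\right) - -478083 = \left(1 + \frac{123}{122} \left(-502\right)\right) + 478083 = \left(1 - \frac{30873}{61}\right) + 478083 = - \frac{30812}{61} + 478083 = \frac{29132251}{61}$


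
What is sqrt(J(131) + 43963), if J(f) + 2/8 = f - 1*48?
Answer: sqrt(176183)/2 ≈ 209.87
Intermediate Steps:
J(f) = -193/4 + f (J(f) = -1/4 + (f - 1*48) = -1/4 + (f - 48) = -1/4 + (-48 + f) = -193/4 + f)
sqrt(J(131) + 43963) = sqrt((-193/4 + 131) + 43963) = sqrt(331/4 + 43963) = sqrt(176183/4) = sqrt(176183)/2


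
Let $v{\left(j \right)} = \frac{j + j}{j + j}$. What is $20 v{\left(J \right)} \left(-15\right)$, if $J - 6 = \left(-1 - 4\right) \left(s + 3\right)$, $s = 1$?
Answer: $-300$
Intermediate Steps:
$J = -14$ ($J = 6 + \left(-1 - 4\right) \left(1 + 3\right) = 6 - 20 = -14$)
$v{\left(j \right)} = 1$ ($v{\left(j \right)} = \frac{2 j}{2 j} = 2 j \frac{1}{2 j} = 1$)
$20 v{\left(J \right)} \left(-15\right) = 20 \cdot 1 \left(-15\right) = 20 \left(-15\right) = -300$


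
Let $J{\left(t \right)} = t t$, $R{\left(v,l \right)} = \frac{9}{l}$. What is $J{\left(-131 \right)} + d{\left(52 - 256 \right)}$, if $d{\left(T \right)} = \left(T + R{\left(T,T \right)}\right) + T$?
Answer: $\frac{1139201}{68} \approx 16753.0$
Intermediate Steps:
$d{\left(T \right)} = 2 T + \frac{9}{T}$ ($d{\left(T \right)} = \left(T + \frac{9}{T}\right) + T = 2 T + \frac{9}{T}$)
$J{\left(t \right)} = t^{2}$
$J{\left(-131 \right)} + d{\left(52 - 256 \right)} = \left(-131\right)^{2} + \left(2 \left(52 - 256\right) + \frac{9}{52 - 256}\right) = 17161 + \left(2 \left(-204\right) + \frac{9}{-204}\right) = 17161 + \left(-408 + 9 \left(- \frac{1}{204}\right)\right) = 17161 - \frac{27747}{68} = \frac{1139201}{68}$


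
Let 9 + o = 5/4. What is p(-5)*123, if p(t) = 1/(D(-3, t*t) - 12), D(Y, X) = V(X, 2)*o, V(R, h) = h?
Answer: -246/55 ≈ -4.4727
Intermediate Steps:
o = -31/4 (o = -9 + 5/4 = -31/4 ≈ -7.7500)
D(Y, X) = -31/2 (D(Y, X) = 2*(-31/4) = -31/2)
p(t) = -2/55 (p(t) = 1/(-31/2 - 12) = 1/(-55/2) = -2/55)
p(-5)*123 = -2/55*123 = -246/55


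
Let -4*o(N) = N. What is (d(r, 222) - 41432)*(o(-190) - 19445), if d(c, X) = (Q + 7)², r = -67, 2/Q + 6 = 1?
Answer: 8028322649/10 ≈ 8.0283e+8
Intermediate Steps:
Q = -⅖ (Q = 2/(-6 + 1) = 2/(-5) = 2*(-⅕) = -⅖ ≈ -0.40000)
o(N) = -N/4
d(c, X) = 1089/25 (d(c, X) = (-⅖ + 7)² = (33/5)² = 1089/25)
(d(r, 222) - 41432)*(o(-190) - 19445) = (1089/25 - 41432)*(-¼*(-190) - 19445) = -1034711*(95/2 - 19445)/25 = -1034711/25*(-38795/2) = 8028322649/10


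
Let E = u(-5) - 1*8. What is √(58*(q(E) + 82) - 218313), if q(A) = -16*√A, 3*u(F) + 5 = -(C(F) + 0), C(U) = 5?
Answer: √(-1922013 - 2784*I*√102)/3 ≈ 3.3801 - 462.13*I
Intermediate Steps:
u(F) = -10/3 (u(F) = -5/3 + (-(5 + 0))/3 = -5/3 + (-1*5)/3 = -5/3 + (⅓)*(-5) = -5/3 - 5/3 = -10/3)
E = -34/3 (E = -10/3 - 1*8 = -10/3 - 8 = -34/3 ≈ -11.333)
√(58*(q(E) + 82) - 218313) = √(58*(-16*I*√102/3 + 82) - 218313) = √(58*(82 - 16*I*√102/3) - 218313) = √((4756 - 928*I*√102/3) - 218313) = √(-213557 - 928*I*√102/3)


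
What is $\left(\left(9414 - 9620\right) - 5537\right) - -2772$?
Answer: $-2971$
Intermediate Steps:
$\left(\left(9414 - 9620\right) - 5537\right) - -2772 = \left(\left(9414 - 9620\right) - 5537\right) + \left(-17745 + 20517\right) = \left(-206 - 5537\right) + 2772 = -5743 + 2772 = -2971$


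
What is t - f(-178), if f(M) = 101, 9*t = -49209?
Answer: -16706/3 ≈ -5568.7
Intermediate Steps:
t = -16403/3 (t = (1/9)*(-49209) = -16403/3 ≈ -5467.7)
t - f(-178) = -16403/3 - 1*101 = -16403/3 - 101 = -16706/3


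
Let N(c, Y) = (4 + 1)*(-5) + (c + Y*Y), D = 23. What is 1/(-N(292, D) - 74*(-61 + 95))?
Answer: -1/3312 ≈ -0.00030193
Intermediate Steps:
N(c, Y) = -25 + c + Y**2 (N(c, Y) = 5*(-5) + (c + Y**2) = -25 + (c + Y**2) = -25 + c + Y**2)
1/(-N(292, D) - 74*(-61 + 95)) = 1/(-(-25 + 292 + 23**2) - 74*(-61 + 95)) = 1/(-(-25 + 292 + 529) - 74*34) = 1/(-1*796 - 2516) = 1/(-796 - 2516) = 1/(-3312) = -1/3312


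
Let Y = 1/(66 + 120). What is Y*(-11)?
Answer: -11/186 ≈ -0.059140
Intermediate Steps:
Y = 1/186 ≈ 0.0053763
Y*(-11) = (1/186)*(-11) = -11/186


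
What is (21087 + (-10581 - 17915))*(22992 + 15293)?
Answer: -283653565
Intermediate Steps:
(21087 + (-10581 - 17915))*(22992 + 15293) = (21087 - 28496)*38285 = -7409*38285 = -283653565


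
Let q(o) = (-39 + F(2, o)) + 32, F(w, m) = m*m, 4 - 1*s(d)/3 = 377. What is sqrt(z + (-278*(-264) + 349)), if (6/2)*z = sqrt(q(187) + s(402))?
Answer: sqrt(663669 + 3*sqrt(33843))/3 ≈ 271.67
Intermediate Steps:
s(d) = -1119 (s(d) = 12 - 3*377 = 12 - 1131 = -1119)
F(w, m) = m**2
q(o) = -7 + o**2 (q(o) = (-39 + o**2) + 32 = -7 + o**2)
z = sqrt(33843)/3 (z = sqrt((-7 + 187**2) - 1119)/3 = sqrt((-7 + 34969) - 1119)/3 = sqrt(34962 - 1119)/3 = sqrt(33843)/3 ≈ 61.322)
sqrt(z + (-278*(-264) + 349)) = sqrt(sqrt(33843)/3 + (-278*(-264) + 349)) = sqrt(sqrt(33843)/3 + (73392 + 349)) = sqrt(sqrt(33843)/3 + 73741) = sqrt(73741 + sqrt(33843)/3)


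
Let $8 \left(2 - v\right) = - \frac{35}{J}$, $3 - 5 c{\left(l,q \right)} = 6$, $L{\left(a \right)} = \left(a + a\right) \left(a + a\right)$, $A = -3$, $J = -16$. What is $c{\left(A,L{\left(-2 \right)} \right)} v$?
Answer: $- \frac{663}{640} \approx -1.0359$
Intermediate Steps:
$L{\left(a \right)} = 4 a^{2}$ ($L{\left(a \right)} = 2 a 2 a = 4 a^{2}$)
$c{\left(l,q \right)} = - \frac{3}{5}$ ($c{\left(l,q \right)} = \frac{3}{5} - \frac{6}{5} = - \frac{3}{5}$)
$v = \frac{221}{128}$ ($v = 2 - \frac{\left(-35\right) \frac{1}{-16}}{8} = 2 - \frac{\left(-35\right) \left(- \frac{1}{16}\right)}{8} = 2 - \frac{35}{128} = \frac{221}{128} \approx 1.7266$)
$c{\left(A,L{\left(-2 \right)} \right)} v = \left(- \frac{3}{5}\right) \frac{221}{128} = - \frac{663}{640}$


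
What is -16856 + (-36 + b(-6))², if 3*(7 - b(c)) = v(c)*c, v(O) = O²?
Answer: -15007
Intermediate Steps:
b(c) = 7 - c³/3 (b(c) = 7 - c²*c/3 = 7 - c³/3)
-16856 + (-36 + b(-6))² = -16856 + (-36 + (7 - ⅓*(-6)³))² = -16856 + (-36 + (7 - ⅓*(-216)))² = -16856 + (-36 + (7 + 72))² = -16856 + (-36 + 79)² = -16856 + 43² = -16856 + 1849 = -15007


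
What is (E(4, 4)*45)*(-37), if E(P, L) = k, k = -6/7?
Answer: 9990/7 ≈ 1427.1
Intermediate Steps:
k = -6/7 (k = -6*⅐ = -6/7 ≈ -0.85714)
E(P, L) = -6/7
(E(4, 4)*45)*(-37) = -6/7*45*(-37) = -270/7*(-37) = 9990/7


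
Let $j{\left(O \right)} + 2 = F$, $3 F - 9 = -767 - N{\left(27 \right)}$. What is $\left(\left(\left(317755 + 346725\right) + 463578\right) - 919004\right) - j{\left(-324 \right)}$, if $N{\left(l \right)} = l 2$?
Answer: $\frac{627980}{3} \approx 2.0933 \cdot 10^{5}$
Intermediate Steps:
$N{\left(l \right)} = 2 l$
$F = - \frac{812}{3}$ ($F = 3 + \frac{-767 - 2 \cdot 27}{3} = 3 + \frac{-767 - 54}{3} = 3 + \frac{1}{3} \left(-821\right) = 3 - \frac{821}{3} = - \frac{812}{3} \approx -270.67$)
$j{\left(O \right)} = - \frac{818}{3}$ ($j{\left(O \right)} = -2 - \frac{812}{3} = - \frac{818}{3}$)
$\left(\left(\left(317755 + 346725\right) + 463578\right) - 919004\right) - j{\left(-324 \right)} = \left(\left(\left(317755 + 346725\right) + 463578\right) - 919004\right) - - \frac{818}{3} = \left(\left(664480 + 463578\right) - 919004\right) + \frac{818}{3} = \left(1128058 - 919004\right) + \frac{818}{3} = 209054 + \frac{818}{3} = \frac{627980}{3}$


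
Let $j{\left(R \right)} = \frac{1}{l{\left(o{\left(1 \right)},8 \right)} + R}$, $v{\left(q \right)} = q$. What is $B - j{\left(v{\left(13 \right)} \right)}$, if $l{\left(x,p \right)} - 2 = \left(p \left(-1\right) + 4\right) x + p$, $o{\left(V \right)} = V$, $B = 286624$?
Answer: $\frac{5445855}{19} \approx 2.8662 \cdot 10^{5}$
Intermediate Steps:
$l{\left(x,p \right)} = 2 + p + x \left(4 - p\right)$ ($l{\left(x,p \right)} = 2 + \left(\left(p \left(-1\right) + 4\right) x + p\right) = 2 + \left(\left(- p + 4\right) x + p\right) = 2 + \left(\left(4 - p\right) x + p\right) = 2 + \left(x \left(4 - p\right) + p\right) = 2 + \left(p + x \left(4 - p\right)\right) = 2 + p + x \left(4 - p\right)$)
$j{\left(R \right)} = \frac{1}{6 + R}$ ($j{\left(R \right)} = \frac{1}{\left(2 + 8 + 4 \cdot 1 - 8 \cdot 1\right) + R} = \frac{1}{\left(2 + 8 + 4 - 8\right) + R} = \frac{1}{6 + R}$)
$B - j{\left(v{\left(13 \right)} \right)} = 286624 - \frac{1}{6 + 13} = 286624 - \frac{1}{19} = \frac{5445855}{19}$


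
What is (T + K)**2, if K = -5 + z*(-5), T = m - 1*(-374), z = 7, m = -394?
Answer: 3600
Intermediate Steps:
T = -20 (T = -394 - 1*(-374) = -394 + 374 = -20)
K = -40 (K = -5 + 7*(-5) = -5 - 35 = -40)
(T + K)**2 = (-20 - 40)**2 = (-60)**2 = 3600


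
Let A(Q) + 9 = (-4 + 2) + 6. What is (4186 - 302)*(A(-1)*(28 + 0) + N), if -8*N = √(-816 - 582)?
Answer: -543760 - 971*I*√1398/2 ≈ -5.4376e+5 - 18153.0*I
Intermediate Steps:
N = -I*√1398/8 (N = -√(-816 - 582)/8 = -I*√1398/8 ≈ -4.6737*I)
A(Q) = -5 (A(Q) = -9 + ((-4 + 2) + 6) = -9 + (-2 + 6) = -9 + 4 = -5)
(4186 - 302)*(A(-1)*(28 + 0) + N) = (4186 - 302)*(-5*(28 + 0) - I*√1398/8) = 3884*(-5*28 - I*√1398/8) = 3884*(-140 - I*√1398/8) = -543760 - 971*I*√1398/2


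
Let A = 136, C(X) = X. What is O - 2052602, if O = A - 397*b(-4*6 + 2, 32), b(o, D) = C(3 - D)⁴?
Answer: -282843023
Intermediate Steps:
b(o, D) = (3 - D)⁴
O = -280790421 (O = 136 - 397*(-3 + 32)⁴ = 136 - 397*29⁴ = 136 - 397*707281 = 136 - 280790557 = -280790421)
O - 2052602 = -280790421 - 2052602 = -282843023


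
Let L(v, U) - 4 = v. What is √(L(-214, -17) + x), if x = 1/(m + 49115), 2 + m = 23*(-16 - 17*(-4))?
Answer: I*√531509000701/50309 ≈ 14.491*I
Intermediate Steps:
m = 1194 (m = -2 + 23*(-16 - 17*(-4)) = -2 + 23*(-16 + 68) = -2 + 23*52 = -2 + 1196 = 1194)
L(v, U) = 4 + v
x = 1/50309 (x = 1/(1194 + 49115) = 1/50309 ≈ 1.9877e-5)
√(L(-214, -17) + x) = √((4 - 214) + 1/50309) = √(-210 + 1/50309) = √(-10564889/50309) = I*√531509000701/50309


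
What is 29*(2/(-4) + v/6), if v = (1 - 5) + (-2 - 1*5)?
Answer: -203/3 ≈ -67.667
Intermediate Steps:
v = -11 (v = -4 + (-2 - 5) = -4 - 7 = -11)
29*(2/(-4) + v/6) = 29*(2/(-4) - 11/6) = 29*(2*(-1/4) - 11*1/6) = 29*(-1/2 - 11/6) = 29*(-7/3) = -203/3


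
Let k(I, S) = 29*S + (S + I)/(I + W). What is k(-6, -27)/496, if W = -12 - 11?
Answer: -11337/7192 ≈ -1.5763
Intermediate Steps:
W = -23
k(I, S) = 29*S + (I + S)/(-23 + I) (k(I, S) = 29*S + (S + I)/(I - 23) = 29*S + (I + S)/(-23 + I))
k(-6, -27)/496 = ((-6 - 666*(-27) + 29*(-6)*(-27))/(-23 - 6))/496 = ((-6 + 17982 + 4698)/(-29))*(1/496) = -1/29*22674*(1/496) = -22674/29*1/496 = -11337/7192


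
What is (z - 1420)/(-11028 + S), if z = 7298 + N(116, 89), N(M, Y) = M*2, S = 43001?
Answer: 6110/31973 ≈ 0.19110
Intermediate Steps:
N(M, Y) = 2*M
z = 7530 (z = 7298 + 2*116 = 7298 + 232 = 7530)
(z - 1420)/(-11028 + S) = (7530 - 1420)/(-11028 + 43001) = 6110/31973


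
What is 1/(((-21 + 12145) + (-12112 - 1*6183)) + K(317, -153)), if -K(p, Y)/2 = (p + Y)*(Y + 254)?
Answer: -1/39299 ≈ -2.5446e-5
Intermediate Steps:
K(p, Y) = -2*(254 + Y)*(Y + p) (K(p, Y) = -2*(p + Y)*(Y + 254) = -2*(Y + p)*(254 + Y) = -2*(254 + Y)*(Y + p))
1/(((-21 + 12145) + (-12112 - 1*6183)) + K(317, -153)) = 1/(((-21 + 12145) + (-12112 - 1*6183)) + (-508*(-153) - 508*317 - 2*(-153)**2 - 2*(-153)*317)) = 1/((12124 + (-12112 - 6183)) + (77724 - 161036 - 2*23409 + 97002)) = 1/((12124 - 18295) + (77724 - 161036 - 46818 + 97002)) = 1/(-6171 - 33128) = 1/(-39299) = -1/39299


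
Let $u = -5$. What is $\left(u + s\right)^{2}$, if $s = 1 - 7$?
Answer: $121$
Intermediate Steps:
$s = -6$
$\left(u + s\right)^{2} = \left(-5 - 6\right)^{2} = \left(-11\right)^{2} = 121$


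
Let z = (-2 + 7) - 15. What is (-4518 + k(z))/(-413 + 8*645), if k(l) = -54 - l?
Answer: -4562/4747 ≈ -0.96103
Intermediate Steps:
z = -10 (z = 5 - 15 = -10)
(-4518 + k(z))/(-413 + 8*645) = (-4518 + (-54 - 1*(-10)))/(-413 + 8*645) = (-4518 + (-54 + 10))/(-413 + 5160) = (-4518 - 44)/4747 = -4562*1/4747 = -4562/4747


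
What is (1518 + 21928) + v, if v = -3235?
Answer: 20211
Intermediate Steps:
(1518 + 21928) + v = (1518 + 21928) - 3235 = 23446 - 3235 = 20211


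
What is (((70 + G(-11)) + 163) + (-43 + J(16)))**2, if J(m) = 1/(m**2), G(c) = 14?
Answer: 2727450625/65536 ≈ 41618.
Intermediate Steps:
J(m) = m**(-2)
(((70 + G(-11)) + 163) + (-43 + J(16)))**2 = (((70 + 14) + 163) + (-43 + 16**(-2)))**2 = ((84 + 163) + (-43 + 1/256))**2 = (247 - 11007/256)**2 = (52225/256)**2 = 2727450625/65536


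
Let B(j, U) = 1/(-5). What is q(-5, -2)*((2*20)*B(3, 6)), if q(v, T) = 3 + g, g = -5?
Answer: 16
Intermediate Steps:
q(v, T) = -2 (q(v, T) = 3 - 5 = -2)
B(j, U) = -⅕
q(-5, -2)*((2*20)*B(3, 6)) = -2*2*20*(-1)/5 = -80*(-1)/5 = -2*(-8) = 16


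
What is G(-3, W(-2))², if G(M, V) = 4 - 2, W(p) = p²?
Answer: 4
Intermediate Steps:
G(M, V) = 2
G(-3, W(-2))² = 2² = 4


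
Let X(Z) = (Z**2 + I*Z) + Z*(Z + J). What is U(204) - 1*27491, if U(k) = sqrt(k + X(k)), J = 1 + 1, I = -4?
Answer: -27491 + 2*sqrt(20757) ≈ -27203.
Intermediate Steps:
J = 2
X(Z) = Z**2 - 4*Z + Z*(2 + Z) (X(Z) = (Z**2 - 4*Z) + Z*(Z + 2) = (Z**2 - 4*Z) + Z*(2 + Z) = Z**2 - 4*Z + Z*(2 + Z))
U(k) = sqrt(k + 2*k*(-1 + k))
U(204) - 1*27491 = sqrt(204*(-1 + 2*204)) - 1*27491 = sqrt(204*(-1 + 408)) - 27491 = sqrt(204*407) - 27491 = sqrt(83028) - 27491 = 2*sqrt(20757) - 27491 = -27491 + 2*sqrt(20757)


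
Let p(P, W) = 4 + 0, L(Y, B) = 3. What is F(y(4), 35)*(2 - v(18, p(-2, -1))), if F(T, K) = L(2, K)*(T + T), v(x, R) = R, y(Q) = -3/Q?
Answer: 9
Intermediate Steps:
p(P, W) = 4
F(T, K) = 6*T (F(T, K) = 3*(T + T) = 3*(2*T) = 6*T)
F(y(4), 35)*(2 - v(18, p(-2, -1))) = (6*(-3/4))*(2 - 1*4) = (6*(-3*1/4))*(2 - 4) = (6*(-3/4))*(-2) = -9/2*(-2) = 9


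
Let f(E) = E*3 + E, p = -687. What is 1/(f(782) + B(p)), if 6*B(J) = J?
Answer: 2/6027 ≈ 0.00033184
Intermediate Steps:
f(E) = 4*E (f(E) = 3*E + E = 4*E)
B(J) = J/6
1/(f(782) + B(p)) = 1/(4*782 + (1/6)*(-687)) = 1/(3128 - 229/2) = 1/(6027/2) = 2/6027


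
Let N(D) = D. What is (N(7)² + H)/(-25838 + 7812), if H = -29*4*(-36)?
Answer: -4225/18026 ≈ -0.23438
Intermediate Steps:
H = 4176 (H = -116*(-36) = 4176)
(N(7)² + H)/(-25838 + 7812) = (7² + 4176)/(-25838 + 7812) = (49 + 4176)/(-18026) = 4225*(-1/18026) = -4225/18026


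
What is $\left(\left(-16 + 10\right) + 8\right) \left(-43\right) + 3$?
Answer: $-83$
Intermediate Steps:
$\left(\left(-16 + 10\right) + 8\right) \left(-43\right) + 3 = \left(-6 + 8\right) \left(-43\right) + 3 = 2 \left(-43\right) + 3 = -86 + 3 = -83$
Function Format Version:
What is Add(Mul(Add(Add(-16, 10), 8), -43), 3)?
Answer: -83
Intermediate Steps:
Add(Mul(Add(Add(-16, 10), 8), -43), 3) = Add(Mul(Add(-6, 8), -43), 3) = Add(Mul(2, -43), 3) = Add(-86, 3) = -83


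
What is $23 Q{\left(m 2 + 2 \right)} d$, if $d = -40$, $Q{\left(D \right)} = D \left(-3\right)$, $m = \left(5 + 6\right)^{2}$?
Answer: $673440$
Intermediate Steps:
$m = 121$ ($m = 11^{2} = 121$)
$Q{\left(D \right)} = - 3 D$
$23 Q{\left(m 2 + 2 \right)} d = 23 \left(- 3 \left(121 \cdot 2 + 2\right)\right) \left(-40\right) = 23 \left(- 3 \left(242 + 2\right)\right) \left(-40\right) = 23 \left(\left(-3\right) 244\right) \left(-40\right) = 23 \left(-732\right) \left(-40\right) = \left(-16836\right) \left(-40\right) = 673440$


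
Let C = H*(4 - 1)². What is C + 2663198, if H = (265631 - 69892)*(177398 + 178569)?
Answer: 627092284715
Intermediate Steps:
H = 69676624613 (H = 195739*355967 = 69676624613)
C = 627089621517 (C = 69676624613*(4 - 1)² = 69676624613*3² = 69676624613*9 = 627089621517)
C + 2663198 = 627089621517 + 2663198 = 627092284715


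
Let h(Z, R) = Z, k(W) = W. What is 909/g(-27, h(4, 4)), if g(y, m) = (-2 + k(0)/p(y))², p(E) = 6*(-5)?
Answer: 909/4 ≈ 227.25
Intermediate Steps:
p(E) = -30
g(y, m) = 4 (g(y, m) = (-2 + 0/(-30))² = (-2 + 0*(-1/30))² = (-2 + 0)² = (-2)² = 4)
909/g(-27, h(4, 4)) = 909/4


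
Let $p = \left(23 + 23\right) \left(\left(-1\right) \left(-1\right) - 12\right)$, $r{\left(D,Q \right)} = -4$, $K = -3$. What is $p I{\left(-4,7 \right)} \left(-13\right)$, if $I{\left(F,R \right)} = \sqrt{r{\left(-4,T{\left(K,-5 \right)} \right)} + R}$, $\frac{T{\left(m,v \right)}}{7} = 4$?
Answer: $6578 \sqrt{3} \approx 11393.0$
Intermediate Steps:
$T{\left(m,v \right)} = 28$ ($T{\left(m,v \right)} = 7 \cdot 4 = 28$)
$I{\left(F,R \right)} = \sqrt{-4 + R}$
$p = -506$ ($p = 46 \left(1 - 12\right) = 46 \left(-11\right) = -506$)
$p I{\left(-4,7 \right)} \left(-13\right) = - 506 \sqrt{-4 + 7} \left(-13\right) = - 506 \sqrt{3} \left(-13\right) = 6578 \sqrt{3}$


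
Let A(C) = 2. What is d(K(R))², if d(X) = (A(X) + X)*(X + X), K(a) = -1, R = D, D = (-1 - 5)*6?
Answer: 4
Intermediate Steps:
D = -36 (D = -6*6 = -36)
R = -36
d(X) = 2*X*(2 + X) (d(X) = (2 + X)*(X + X) = (2 + X)*(2*X) = 2*X*(2 + X))
d(K(R))² = (2*(-1)*(2 - 1))² = (2*(-1)*1)² = (-2)² = 4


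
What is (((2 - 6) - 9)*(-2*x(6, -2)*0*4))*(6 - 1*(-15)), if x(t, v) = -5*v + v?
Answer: 0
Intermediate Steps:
x(t, v) = -4*v
(((2 - 6) - 9)*(-2*x(6, -2)*0*4))*(6 - 1*(-15)) = (((2 - 6) - 9)*(-2*-4*(-2)*0*4))*(6 - 1*(-15)) = ((-4 - 9)*(-2*8*0*4))*(6 + 15) = -(-26)*0*4*21 = -(-26)*0*21 = -13*0*21 = 0*21 = 0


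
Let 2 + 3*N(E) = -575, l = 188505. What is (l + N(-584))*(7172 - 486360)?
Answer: -270711510344/3 ≈ -9.0237e+10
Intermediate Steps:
N(E) = -577/3 (N(E) = -⅔ + (⅓)*(-575) = -⅔ - 575/3 = -577/3)
(l + N(-584))*(7172 - 486360) = (188505 - 577/3)*(7172 - 486360) = (564938/3)*(-479188) = -270711510344/3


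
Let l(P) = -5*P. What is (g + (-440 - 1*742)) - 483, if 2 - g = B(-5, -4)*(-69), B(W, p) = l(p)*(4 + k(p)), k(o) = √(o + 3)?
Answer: 3857 + 1380*I ≈ 3857.0 + 1380.0*I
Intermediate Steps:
k(o) = √(3 + o)
B(W, p) = -5*p*(4 + √(3 + p)) (B(W, p) = (-5*p)*(4 + √(3 + p)) = -5*p*(4 + √(3 + p)))
g = 5522 + 1380*I (g = 2 - (-5*(-4)*(4 + √(3 - 4)))*(-69) = 2 - (-5*(-4)*(4 + √(-1)))*(-69) = 2 - (-5*(-4)*(4 + I))*(-69) = 2 - (80 + 20*I)*(-69) = 2 - (-5520 - 1380*I) = 2 + (5520 + 1380*I) = 5522 + 1380*I ≈ 5522.0 + 1380.0*I)
(g + (-440 - 1*742)) - 483 = ((5522 + 1380*I) + (-440 - 1*742)) - 483 = ((5522 + 1380*I) + (-440 - 742)) - 483 = ((5522 + 1380*I) - 1182) - 483 = (4340 + 1380*I) - 483 = 3857 + 1380*I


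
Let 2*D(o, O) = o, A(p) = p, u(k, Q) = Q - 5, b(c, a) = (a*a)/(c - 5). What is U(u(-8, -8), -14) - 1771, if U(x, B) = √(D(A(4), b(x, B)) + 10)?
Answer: -1771 + 2*√3 ≈ -1767.5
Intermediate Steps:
b(c, a) = a²/(-5 + c)
u(k, Q) = -5 + Q
D(o, O) = o/2
U(x, B) = 2*√3 (U(x, B) = √((½)*4 + 10) = √(2 + 10) = √12 = 2*√3)
U(u(-8, -8), -14) - 1771 = 2*√3 - 1771 = -1771 + 2*√3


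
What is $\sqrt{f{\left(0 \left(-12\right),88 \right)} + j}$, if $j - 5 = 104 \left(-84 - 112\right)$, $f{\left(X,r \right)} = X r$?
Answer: $i \sqrt{20379} \approx 142.76 i$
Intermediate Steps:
$j = -20379$ ($j = 5 + 104 \left(-84 - 112\right) = 5 + 104 \left(-196\right) = 5 - 20384 = -20379$)
$\sqrt{f{\left(0 \left(-12\right),88 \right)} + j} = \sqrt{0 \left(-12\right) 88 - 20379} = \sqrt{0 \cdot 88 - 20379} = \sqrt{0 - 20379} = \sqrt{-20379} = i \sqrt{20379}$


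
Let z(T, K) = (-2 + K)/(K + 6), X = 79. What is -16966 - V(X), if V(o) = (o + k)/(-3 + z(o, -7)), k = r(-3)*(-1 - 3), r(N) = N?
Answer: -101887/6 ≈ -16981.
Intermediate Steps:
k = 12 (k = -3*(-1 - 3) = -3*(-4) = 12)
z(T, K) = (-2 + K)/(6 + K)
V(o) = 2 + o/6 (V(o) = (o + 12)/(-3 + (-2 - 7)/(6 - 7)) = (12 + o)/(-3 - 9/(-1)) = (12 + o)/(-3 - 1*(-9)) = (12 + o)/(-3 + 9) = (12 + o)/6 = (12 + o)*(⅙) = 2 + o/6)
-16966 - V(X) = -16966 - (2 + (⅙)*79) = -16966 - (2 + 79/6) = -16966 - 1*91/6 = -16966 - 91/6 = -101887/6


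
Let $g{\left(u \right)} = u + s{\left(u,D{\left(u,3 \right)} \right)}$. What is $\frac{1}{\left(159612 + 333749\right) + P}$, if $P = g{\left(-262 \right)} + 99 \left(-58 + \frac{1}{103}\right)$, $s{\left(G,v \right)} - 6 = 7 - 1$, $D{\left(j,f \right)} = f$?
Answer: $\frac{103}{50199106} \approx 2.0518 \cdot 10^{-6}$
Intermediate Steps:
$s{\left(G,v \right)} = 12$ ($s{\left(G,v \right)} = 6 + \left(7 - 1\right) = 6 + 6 = 12$)
$g{\left(u \right)} = 12 + u$ ($g{\left(u \right)} = u + 12 = 12 + u$)
$P = - \frac{617077}{103}$ ($P = \left(12 - 262\right) + 99 \left(-58 + \frac{1}{103}\right) = -250 + 99 \left(-58 + \frac{1}{103}\right) = -250 + 99 \left(- \frac{5973}{103}\right) = -250 - \frac{591327}{103} = - \frac{617077}{103} \approx -5991.0$)
$\frac{1}{\left(159612 + 333749\right) + P} = \frac{1}{\left(159612 + 333749\right) - \frac{617077}{103}} = \frac{1}{493361 - \frac{617077}{103}} = \frac{1}{\frac{50199106}{103}} = \frac{103}{50199106}$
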